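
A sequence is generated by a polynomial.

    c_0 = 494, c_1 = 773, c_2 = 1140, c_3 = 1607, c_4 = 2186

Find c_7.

4715

Δ: 279, 367, 467, 579
Δ²: 88, 100, 112
Δ³: 12, 12
The third differences are constant (12).
112 + 12 = 124;  579 + 124 = 703;  2186 + 703 = 2889
124 + 12 = 136;  703 + 136 = 839;  2889 + 839 = 3728
136 + 12 = 148;  839 + 148 = 987;  3728 + 987 = 4715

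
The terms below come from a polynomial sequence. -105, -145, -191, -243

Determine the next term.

Δ: -40, -46, -52
Δ²: -6, -6
Constant second difference = -6, so extend:
-52 − 6 = -58;  -243 − 58 = -301

-301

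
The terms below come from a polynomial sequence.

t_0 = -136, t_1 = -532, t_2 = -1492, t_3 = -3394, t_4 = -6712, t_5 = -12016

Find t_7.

-31342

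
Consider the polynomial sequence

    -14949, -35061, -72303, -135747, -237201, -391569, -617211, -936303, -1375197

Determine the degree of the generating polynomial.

Δ: -20112, -37242, -63444, -101454, -154368, -225642, -319092, -438894
Δ²: -17130, -26202, -38010, -52914, -71274, -93450, -119802
Δ³: -9072, -11808, -14904, -18360, -22176, -26352
Δ⁴: -2736, -3096, -3456, -3816, -4176
Δ⁵: -360, -360, -360, -360
The fifth differences are constant, so the polynomial has degree 5.

5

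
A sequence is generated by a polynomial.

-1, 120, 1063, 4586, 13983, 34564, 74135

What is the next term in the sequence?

143478

121 , 943 , 3523 , 9397 , 20581 , 39571
822 , 2580 , 5874 , 11184 , 18990
1758 , 3294 , 5310 , 7806
1536 , 2016 , 2496
480 , 480
Fifth differences constant at 480.
2496 + 480 = 2976;  7806 + 2976 = 10782;  18990 + 10782 = 29772;  39571 + 29772 = 69343;  74135 + 69343 = 143478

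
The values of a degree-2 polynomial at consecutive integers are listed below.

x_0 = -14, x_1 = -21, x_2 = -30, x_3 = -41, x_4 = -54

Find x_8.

-126

Δ: -7, -9, -11, -13
Δ²: -2, -2, -2
Second differences constant at -2.
-13 − 2 = -15;  -54 − 15 = -69
-15 − 2 = -17;  -69 − 17 = -86
-17 − 2 = -19;  -86 − 19 = -105
-19 − 2 = -21;  -105 − 21 = -126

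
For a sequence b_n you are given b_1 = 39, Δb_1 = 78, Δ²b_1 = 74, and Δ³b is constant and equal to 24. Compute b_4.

Build the table forward from the leading diagonal:
D3: 24, 24, 24, 24
D2: 74, 98, 122, 146
D1: 78, 152, 250, 372
b: 39, 117, 269, 519

519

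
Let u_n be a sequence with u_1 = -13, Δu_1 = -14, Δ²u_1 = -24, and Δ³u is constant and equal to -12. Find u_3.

-65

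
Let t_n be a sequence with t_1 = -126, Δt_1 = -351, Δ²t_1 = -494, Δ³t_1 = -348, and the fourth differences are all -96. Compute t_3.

Build the table forward from the leading diagonal:
Δ⁴: -96, -96, -96
Δ³: -348, -444, -540
Δ²: -494, -842, -1286
Δ: -351, -845, -1687
t: -126, -477, -1322

-1322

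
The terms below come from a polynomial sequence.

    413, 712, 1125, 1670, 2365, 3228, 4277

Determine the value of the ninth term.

7005

Δ: 299, 413, 545, 695, 863, 1049
Δ²: 114, 132, 150, 168, 186
Δ³: 18, 18, 18, 18
Constant third difference = 18, so extend:
186 + 18 = 204;  1049 + 204 = 1253;  4277 + 1253 = 5530
204 + 18 = 222;  1253 + 222 = 1475;  5530 + 1475 = 7005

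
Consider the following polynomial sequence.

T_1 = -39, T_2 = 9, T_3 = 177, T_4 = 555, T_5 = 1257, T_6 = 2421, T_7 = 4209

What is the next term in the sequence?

48  168  378  702  1164  1788
120  210  324  462  624
90  114  138  162
24  24  24
Constant fourth difference = 24, so extend:
162 + 24 = 186;  624 + 186 = 810;  1788 + 810 = 2598;  4209 + 2598 = 6807

6807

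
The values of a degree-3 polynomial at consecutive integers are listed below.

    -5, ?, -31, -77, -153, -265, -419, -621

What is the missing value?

-9

Using the last 6 terms:
First differences: -46  -76  -112  -154  -202
Second differences: -30  -36  -42  -48
Third differences: -6  -6  -6
Constant third difference = -6.
Extend backward: -30 + 6 = -24;  -46 + 24 = -22;  -31 + 22 = -9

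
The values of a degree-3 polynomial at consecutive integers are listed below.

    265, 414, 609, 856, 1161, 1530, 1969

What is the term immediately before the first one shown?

149  195  247  305  369  439
46  52  58  64  70
6  6  6  6
The third differences are constant at 6.
Work back: 46 − 6 = 40;  149 − 40 = 109;  265 − 109 = 156

156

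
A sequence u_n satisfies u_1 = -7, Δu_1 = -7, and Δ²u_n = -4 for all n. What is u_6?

-82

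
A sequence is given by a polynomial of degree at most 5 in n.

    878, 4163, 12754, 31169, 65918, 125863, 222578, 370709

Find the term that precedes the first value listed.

13

D1: 3285, 8591, 18415, 34749, 59945, 96715, 148131
D2: 5306, 9824, 16334, 25196, 36770, 51416
D3: 4518, 6510, 8862, 11574, 14646
D4: 1992, 2352, 2712, 3072
D5: 360, 360, 360
The fifth differences are constant at 360.
Work back: 1992 − 360 = 1632;  4518 − 1632 = 2886;  5306 − 2886 = 2420;  3285 − 2420 = 865;  878 − 865 = 13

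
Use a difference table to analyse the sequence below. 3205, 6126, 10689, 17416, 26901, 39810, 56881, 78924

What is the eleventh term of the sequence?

184065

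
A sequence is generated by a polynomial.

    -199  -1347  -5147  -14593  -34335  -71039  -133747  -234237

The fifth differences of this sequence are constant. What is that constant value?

-360

First differences: -1148, -3800, -9446, -19742, -36704, -62708, -100490
Second differences: -2652, -5646, -10296, -16962, -26004, -37782
Third differences: -2994, -4650, -6666, -9042, -11778
Fourth differences: -1656, -2016, -2376, -2736
Fifth differences: -360, -360, -360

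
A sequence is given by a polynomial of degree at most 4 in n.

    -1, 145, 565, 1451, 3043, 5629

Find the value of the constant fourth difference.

48

D1: 146, 420, 886, 1592, 2586
D2: 274, 466, 706, 994
D3: 192, 240, 288
D4: 48, 48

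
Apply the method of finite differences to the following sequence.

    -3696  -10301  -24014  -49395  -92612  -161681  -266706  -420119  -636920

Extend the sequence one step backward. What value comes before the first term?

-1007

D1: -6605, -13713, -25381, -43217, -69069, -105025, -153413, -216801
D2: -7108, -11668, -17836, -25852, -35956, -48388, -63388
D3: -4560, -6168, -8016, -10104, -12432, -15000
D4: -1608, -1848, -2088, -2328, -2568
D5: -240, -240, -240, -240
The fifth differences are constant at -240.
Work back: -1608 + 240 = -1368;  -4560 + 1368 = -3192;  -7108 + 3192 = -3916;  -6605 + 3916 = -2689;  -3696 + 2689 = -1007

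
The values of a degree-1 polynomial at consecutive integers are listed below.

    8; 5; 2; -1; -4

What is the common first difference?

-3

First differences: -3, -3, -3, -3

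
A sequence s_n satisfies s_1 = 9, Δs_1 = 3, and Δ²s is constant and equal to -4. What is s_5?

-3

Build the table forward from the leading diagonal:
Δ²: -4  -4  -4  -4  -4
Δ: 3  -1  -5  -9  -13
s: 9  12  11  6  -3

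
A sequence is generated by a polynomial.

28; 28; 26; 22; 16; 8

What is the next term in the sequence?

0 , -2 , -4 , -6 , -8
-2 , -2 , -2 , -2
The second differences are constant (-2).
-8 − 2 = -10;  8 − 10 = -2

-2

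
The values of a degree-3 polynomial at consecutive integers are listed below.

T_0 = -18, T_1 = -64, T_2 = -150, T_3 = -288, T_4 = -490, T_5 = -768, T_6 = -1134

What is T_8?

D1: -46  -86  -138  -202  -278  -366
D2: -40  -52  -64  -76  -88
D3: -12  -12  -12  -12
Constant third difference = -12, so extend:
-88 − 12 = -100;  -366 − 100 = -466;  -1134 − 466 = -1600
-100 − 12 = -112;  -466 − 112 = -578;  -1600 − 578 = -2178

-2178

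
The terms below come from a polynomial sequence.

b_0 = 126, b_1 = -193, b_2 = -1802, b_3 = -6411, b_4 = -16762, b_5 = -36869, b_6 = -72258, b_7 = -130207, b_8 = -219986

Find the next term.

D1: -319, -1609, -4609, -10351, -20107, -35389, -57949, -89779
D2: -1290, -3000, -5742, -9756, -15282, -22560, -31830
D3: -1710, -2742, -4014, -5526, -7278, -9270
D4: -1032, -1272, -1512, -1752, -1992
D5: -240, -240, -240, -240
Fifth differences constant at -240.
-1992 − 240 = -2232;  -9270 − 2232 = -11502;  -31830 − 11502 = -43332;  -89779 − 43332 = -133111;  -219986 − 133111 = -353097

-353097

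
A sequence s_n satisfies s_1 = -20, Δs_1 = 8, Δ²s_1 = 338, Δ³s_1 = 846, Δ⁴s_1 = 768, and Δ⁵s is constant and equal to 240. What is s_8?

68664

Build the table forward from the leading diagonal:
Δ⁵: 240  240  240  240  240  240  240  240
Δ⁴: 768  1008  1248  1488  1728  1968  2208  2448
Δ³: 846  1614  2622  3870  5358  7086  9054  11262
Δ²: 338  1184  2798  5420  9290  14648  21734  30788
Δ: 8  346  1530  4328  9748  19038  33686  55420
s: -20  -12  334  1864  6192  15940  34978  68664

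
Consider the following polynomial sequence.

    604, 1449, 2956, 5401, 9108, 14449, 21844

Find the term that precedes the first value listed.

845, 1507, 2445, 3707, 5341, 7395
662, 938, 1262, 1634, 2054
276, 324, 372, 420
48, 48, 48
The fourth differences are constant at 48.
Work back: 276 − 48 = 228;  662 − 228 = 434;  845 − 434 = 411;  604 − 411 = 193

193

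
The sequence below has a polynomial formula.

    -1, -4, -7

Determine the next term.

-3, -3
Constant first difference = -3, so extend:
-7 − 3 = -10

-10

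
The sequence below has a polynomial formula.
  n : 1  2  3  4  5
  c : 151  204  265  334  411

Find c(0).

D1: 53, 61, 69, 77
D2: 8, 8, 8
The second differences are constant at 8.
Work back: 53 − 8 = 45;  151 − 45 = 106

106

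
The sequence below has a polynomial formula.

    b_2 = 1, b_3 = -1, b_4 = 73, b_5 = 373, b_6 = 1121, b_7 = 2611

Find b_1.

Δ: -2  74  300  748  1490
Δ²: 76  226  448  742
Δ³: 150  222  294
Δ⁴: 72  72
The fourth differences are constant at 72.
Work back: 150 − 72 = 78;  76 − 78 = -2;  -2 + 2 = 0;  1 + 0 = 1

1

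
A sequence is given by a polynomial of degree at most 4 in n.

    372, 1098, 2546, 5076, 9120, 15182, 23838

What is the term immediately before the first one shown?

726, 1448, 2530, 4044, 6062, 8656
722, 1082, 1514, 2018, 2594
360, 432, 504, 576
72, 72, 72
The fourth differences are constant at 72.
Work back: 360 − 72 = 288;  722 − 288 = 434;  726 − 434 = 292;  372 − 292 = 80

80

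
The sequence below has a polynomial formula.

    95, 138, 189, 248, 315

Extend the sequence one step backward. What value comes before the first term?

60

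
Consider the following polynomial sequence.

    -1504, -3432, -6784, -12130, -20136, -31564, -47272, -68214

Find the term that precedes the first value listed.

Δ: -1928, -3352, -5346, -8006, -11428, -15708, -20942
Δ²: -1424, -1994, -2660, -3422, -4280, -5234
Δ³: -570, -666, -762, -858, -954
Δ⁴: -96, -96, -96, -96
The fourth differences are constant at -96.
Work back: -570 + 96 = -474;  -1424 + 474 = -950;  -1928 + 950 = -978;  -1504 + 978 = -526

-526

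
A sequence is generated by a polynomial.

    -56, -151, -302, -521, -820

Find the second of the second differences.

First differences: -95, -151, -219, -299
Second differences: -56, -68, -80
Third differences: -12, -12

-68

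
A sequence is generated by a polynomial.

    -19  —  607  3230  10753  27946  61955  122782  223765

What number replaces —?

10

Using the last 7 terms:
D1: 2623, 7523, 17193, 34009, 60827, 100983
D2: 4900, 9670, 16816, 26818, 40156
D3: 4770, 7146, 10002, 13338
D4: 2376, 2856, 3336
D5: 480, 480
Constant fifth difference = 480.
Extend backward: 2376 − 480 = 1896;  4770 − 1896 = 2874;  4900 − 2874 = 2026;  2623 − 2026 = 597;  607 − 597 = 10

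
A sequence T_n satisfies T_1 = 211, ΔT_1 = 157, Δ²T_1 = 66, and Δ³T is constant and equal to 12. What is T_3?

591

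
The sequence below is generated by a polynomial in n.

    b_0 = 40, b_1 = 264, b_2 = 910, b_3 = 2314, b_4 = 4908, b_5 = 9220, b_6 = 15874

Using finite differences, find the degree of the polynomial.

4

224, 646, 1404, 2594, 4312, 6654
422, 758, 1190, 1718, 2342
336, 432, 528, 624
96, 96, 96
The fourth differences are constant, so the polynomial has degree 4.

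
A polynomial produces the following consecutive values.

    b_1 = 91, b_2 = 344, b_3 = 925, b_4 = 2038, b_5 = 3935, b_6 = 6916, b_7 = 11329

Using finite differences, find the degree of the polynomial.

4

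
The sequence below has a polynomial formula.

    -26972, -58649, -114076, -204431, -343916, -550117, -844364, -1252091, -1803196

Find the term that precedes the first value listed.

D1: -31677  -55427  -90355  -139485  -206201  -294247  -407727  -551105
D2: -23750  -34928  -49130  -66716  -88046  -113480  -143378
D3: -11178  -14202  -17586  -21330  -25434  -29898
D4: -3024  -3384  -3744  -4104  -4464
D5: -360  -360  -360  -360
The fifth differences are constant at -360.
Work back: -3024 + 360 = -2664;  -11178 + 2664 = -8514;  -23750 + 8514 = -15236;  -31677 + 15236 = -16441;  -26972 + 16441 = -10531

-10531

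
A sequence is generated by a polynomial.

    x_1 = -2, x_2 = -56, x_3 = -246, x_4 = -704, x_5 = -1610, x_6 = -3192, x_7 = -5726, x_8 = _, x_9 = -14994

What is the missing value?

-9536

Using the first 7 terms:
-54  -190  -458  -906  -1582  -2534
-136  -268  -448  -676  -952
-132  -180  -228  -276
-48  -48  -48
Constant fourth difference = -48.
Extend forward: -276 − 48 = -324;  -952 − 324 = -1276;  -2534 − 1276 = -3810;  -5726 − 3810 = -9536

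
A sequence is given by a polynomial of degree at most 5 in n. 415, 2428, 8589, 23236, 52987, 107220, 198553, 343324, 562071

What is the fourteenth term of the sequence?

First differences: 2013 , 6161 , 14647 , 29751 , 54233 , 91333 , 144771 , 218747
Second differences: 4148 , 8486 , 15104 , 24482 , 37100 , 53438 , 73976
Third differences: 4338 , 6618 , 9378 , 12618 , 16338 , 20538
Fourth differences: 2280 , 2760 , 3240 , 3720 , 4200
Fifth differences: 480 , 480 , 480 , 480
Fifth differences constant at 480.
4200 + 480 = 4680;  20538 + 4680 = 25218;  73976 + 25218 = 99194;  218747 + 99194 = 317941;  562071 + 317941 = 880012
4680 + 480 = 5160;  25218 + 5160 = 30378;  99194 + 30378 = 129572;  317941 + 129572 = 447513;  880012 + 447513 = 1327525
5160 + 480 = 5640;  30378 + 5640 = 36018;  129572 + 36018 = 165590;  447513 + 165590 = 613103;  1327525 + 613103 = 1940628
5640 + 480 = 6120;  36018 + 6120 = 42138;  165590 + 42138 = 207728;  613103 + 207728 = 820831;  1940628 + 820831 = 2761459
6120 + 480 = 6600;  42138 + 6600 = 48738;  207728 + 48738 = 256466;  820831 + 256466 = 1077297;  2761459 + 1077297 = 3838756

3838756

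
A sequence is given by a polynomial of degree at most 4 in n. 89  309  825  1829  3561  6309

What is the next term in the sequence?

First differences: 220  516  1004  1732  2748
Second differences: 296  488  728  1016
Third differences: 192  240  288
Fourth differences: 48  48
Fourth differences constant at 48.
288 + 48 = 336;  1016 + 336 = 1352;  2748 + 1352 = 4100;  6309 + 4100 = 10409

10409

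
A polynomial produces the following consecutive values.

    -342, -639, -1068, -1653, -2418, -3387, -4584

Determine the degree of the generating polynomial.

3

D1: -297, -429, -585, -765, -969, -1197
D2: -132, -156, -180, -204, -228
D3: -24, -24, -24, -24
The third differences are constant, so the polynomial has degree 3.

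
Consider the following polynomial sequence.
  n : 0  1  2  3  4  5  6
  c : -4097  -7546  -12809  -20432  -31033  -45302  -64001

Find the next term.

Δ: -3449, -5263, -7623, -10601, -14269, -18699
Δ²: -1814, -2360, -2978, -3668, -4430
Δ³: -546, -618, -690, -762
Δ⁴: -72, -72, -72
Constant fourth difference = -72, so extend:
-762 − 72 = -834;  -4430 − 834 = -5264;  -18699 − 5264 = -23963;  -64001 − 23963 = -87964

-87964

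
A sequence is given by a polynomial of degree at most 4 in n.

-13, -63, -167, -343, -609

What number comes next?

-50, -104, -176, -266
-54, -72, -90
-18, -18
Constant third difference = -18, so extend:
-90 − 18 = -108;  -266 − 108 = -374;  -609 − 374 = -983

-983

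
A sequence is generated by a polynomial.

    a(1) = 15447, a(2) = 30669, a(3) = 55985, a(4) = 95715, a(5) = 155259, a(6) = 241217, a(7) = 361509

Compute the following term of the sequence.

525495

D1: 15222, 25316, 39730, 59544, 85958, 120292
D2: 10094, 14414, 19814, 26414, 34334
D3: 4320, 5400, 6600, 7920
D4: 1080, 1200, 1320
D5: 120, 120
Fifth differences constant at 120.
1320 + 120 = 1440;  7920 + 1440 = 9360;  34334 + 9360 = 43694;  120292 + 43694 = 163986;  361509 + 163986 = 525495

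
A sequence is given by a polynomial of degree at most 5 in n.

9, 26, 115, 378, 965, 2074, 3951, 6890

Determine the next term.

11233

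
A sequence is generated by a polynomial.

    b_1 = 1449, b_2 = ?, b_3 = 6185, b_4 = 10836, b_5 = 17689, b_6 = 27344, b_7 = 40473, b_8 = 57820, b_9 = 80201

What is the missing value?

Using the last 7 terms:
D1: 4651  6853  9655  13129  17347  22381
D2: 2202  2802  3474  4218  5034
D3: 600  672  744  816
D4: 72  72  72
Constant fourth difference = 72.
Extend backward: 600 − 72 = 528;  2202 − 528 = 1674;  4651 − 1674 = 2977;  6185 − 2977 = 3208

3208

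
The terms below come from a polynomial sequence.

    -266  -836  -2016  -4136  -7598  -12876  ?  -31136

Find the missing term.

Using the first 6 terms:
Δ: -570, -1180, -2120, -3462, -5278
Δ²: -610, -940, -1342, -1816
Δ³: -330, -402, -474
Δ⁴: -72, -72
Constant fourth difference = -72.
Extend forward: -474 − 72 = -546;  -1816 − 546 = -2362;  -5278 − 2362 = -7640;  -12876 − 7640 = -20516

-20516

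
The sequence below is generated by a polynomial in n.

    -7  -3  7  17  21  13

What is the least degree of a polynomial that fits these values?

3

D1: 4, 10, 10, 4, -8
D2: 6, 0, -6, -12
D3: -6, -6, -6
The third differences are constant, so the polynomial has degree 3.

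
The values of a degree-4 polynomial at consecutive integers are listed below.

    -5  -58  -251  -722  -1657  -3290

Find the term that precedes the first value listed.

-2

-53, -193, -471, -935, -1633
-140, -278, -464, -698
-138, -186, -234
-48, -48
The fourth differences are constant at -48.
Work back: -138 + 48 = -90;  -140 + 90 = -50;  -53 + 50 = -3;  -5 + 3 = -2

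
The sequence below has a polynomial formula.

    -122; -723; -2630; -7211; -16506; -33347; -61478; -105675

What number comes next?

-171866

D1: -601 , -1907 , -4581 , -9295 , -16841 , -28131 , -44197
D2: -1306 , -2674 , -4714 , -7546 , -11290 , -16066
D3: -1368 , -2040 , -2832 , -3744 , -4776
D4: -672 , -792 , -912 , -1032
D5: -120 , -120 , -120
The fifth differences are constant (-120).
-1032 − 120 = -1152;  -4776 − 1152 = -5928;  -16066 − 5928 = -21994;  -44197 − 21994 = -66191;  -105675 − 66191 = -171866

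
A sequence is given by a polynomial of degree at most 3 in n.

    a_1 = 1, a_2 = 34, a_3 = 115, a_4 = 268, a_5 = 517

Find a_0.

33, 81, 153, 249
48, 72, 96
24, 24
The third differences are constant at 24.
Work back: 48 − 24 = 24;  33 − 24 = 9;  1 − 9 = -8

-8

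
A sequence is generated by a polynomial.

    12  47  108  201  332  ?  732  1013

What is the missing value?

Using the first 5 terms:
D1: 35, 61, 93, 131
D2: 26, 32, 38
D3: 6, 6
Constant third difference = 6.
Extend forward: 38 + 6 = 44;  131 + 44 = 175;  332 + 175 = 507

507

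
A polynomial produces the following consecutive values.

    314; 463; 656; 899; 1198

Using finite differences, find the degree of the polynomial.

3

D1: 149, 193, 243, 299
D2: 44, 50, 56
D3: 6, 6
The third differences are constant, so the polynomial has degree 3.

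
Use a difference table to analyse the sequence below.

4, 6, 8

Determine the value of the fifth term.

Δ: 2 , 2
The first differences are constant (2).
8 + 2 = 10
10 + 2 = 12

12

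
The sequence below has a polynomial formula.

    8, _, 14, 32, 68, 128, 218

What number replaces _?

8

Using the last 5 terms:
Δ: 18  36  60  90
Δ²: 18  24  30
Δ³: 6  6
Constant third difference = 6.
Extend backward: 18 − 6 = 12;  18 − 12 = 6;  14 − 6 = 8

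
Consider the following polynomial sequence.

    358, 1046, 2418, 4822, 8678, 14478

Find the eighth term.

D1: 688, 1372, 2404, 3856, 5800
D2: 684, 1032, 1452, 1944
D3: 348, 420, 492
D4: 72, 72
Fourth differences constant at 72.
492 + 72 = 564;  1944 + 564 = 2508;  5800 + 2508 = 8308;  14478 + 8308 = 22786
564 + 72 = 636;  2508 + 636 = 3144;  8308 + 3144 = 11452;  22786 + 11452 = 34238

34238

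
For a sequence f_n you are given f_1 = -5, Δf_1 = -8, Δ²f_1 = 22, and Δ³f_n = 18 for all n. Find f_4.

55

Build the table forward from the leading diagonal:
Δ³: 18  18  18  18
Δ²: 22  40  58  76
Δ: -8  14  54  112
f: -5  -13  1  55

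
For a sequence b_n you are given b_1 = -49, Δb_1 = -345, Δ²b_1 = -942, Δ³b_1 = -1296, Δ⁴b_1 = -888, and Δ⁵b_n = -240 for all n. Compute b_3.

-1681

Build the table forward from the leading diagonal:
Fifth differences: -240, -240, -240
Fourth differences: -888, -1128, -1368
Third differences: -1296, -2184, -3312
Second differences: -942, -2238, -4422
First differences: -345, -1287, -3525
b: -49, -394, -1681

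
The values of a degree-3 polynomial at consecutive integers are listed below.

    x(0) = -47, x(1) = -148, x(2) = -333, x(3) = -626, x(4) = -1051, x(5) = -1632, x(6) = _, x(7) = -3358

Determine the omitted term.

Using the first 6 terms:
-101  -185  -293  -425  -581
-84  -108  -132  -156
-24  -24  -24
Constant third difference = -24.
Extend forward: -156 − 24 = -180;  -581 − 180 = -761;  -1632 − 761 = -2393

-2393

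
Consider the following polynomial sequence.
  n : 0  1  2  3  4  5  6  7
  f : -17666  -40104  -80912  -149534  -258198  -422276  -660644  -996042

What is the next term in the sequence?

-1455434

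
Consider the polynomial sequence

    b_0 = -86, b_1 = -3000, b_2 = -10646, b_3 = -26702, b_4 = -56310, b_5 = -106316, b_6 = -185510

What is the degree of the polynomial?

-2914, -7646, -16056, -29608, -50006, -79194
-4732, -8410, -13552, -20398, -29188
-3678, -5142, -6846, -8790
-1464, -1704, -1944
-240, -240
The fifth differences are constant, so the polynomial has degree 5.

5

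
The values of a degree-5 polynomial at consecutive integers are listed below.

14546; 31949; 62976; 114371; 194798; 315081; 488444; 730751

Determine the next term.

1060746

D1: 17403, 31027, 51395, 80427, 120283, 173363, 242307
D2: 13624, 20368, 29032, 39856, 53080, 68944
D3: 6744, 8664, 10824, 13224, 15864
D4: 1920, 2160, 2400, 2640
D5: 240, 240, 240
Constant fifth difference = 240, so extend:
2640 + 240 = 2880;  15864 + 2880 = 18744;  68944 + 18744 = 87688;  242307 + 87688 = 329995;  730751 + 329995 = 1060746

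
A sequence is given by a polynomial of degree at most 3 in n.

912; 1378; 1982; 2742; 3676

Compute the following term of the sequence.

D1: 466, 604, 760, 934
D2: 138, 156, 174
D3: 18, 18
The third differences are constant (18).
174 + 18 = 192;  934 + 192 = 1126;  3676 + 1126 = 4802

4802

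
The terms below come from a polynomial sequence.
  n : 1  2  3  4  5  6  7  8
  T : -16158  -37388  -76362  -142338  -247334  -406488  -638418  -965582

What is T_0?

-5814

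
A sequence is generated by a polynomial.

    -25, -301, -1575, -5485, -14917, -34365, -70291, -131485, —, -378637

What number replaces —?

Using the first 8 terms:
-276, -1274, -3910, -9432, -19448, -35926, -61194
-998, -2636, -5522, -10016, -16478, -25268
-1638, -2886, -4494, -6462, -8790
-1248, -1608, -1968, -2328
-360, -360, -360
Constant fifth difference = -360.
Extend forward: -2328 − 360 = -2688;  -8790 − 2688 = -11478;  -25268 − 11478 = -36746;  -61194 − 36746 = -97940;  -131485 − 97940 = -229425

-229425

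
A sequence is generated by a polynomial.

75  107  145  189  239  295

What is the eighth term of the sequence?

425

First differences: 32  38  44  50  56
Second differences: 6  6  6  6
Constant second difference = 6, so extend:
56 + 6 = 62;  295 + 62 = 357
62 + 6 = 68;  357 + 68 = 425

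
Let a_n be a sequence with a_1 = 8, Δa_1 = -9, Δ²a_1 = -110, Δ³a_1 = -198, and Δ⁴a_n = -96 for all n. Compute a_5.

Build the table forward from the leading diagonal:
Δ⁴: -96, -96, -96, -96, -96
Δ³: -198, -294, -390, -486, -582
Δ²: -110, -308, -602, -992, -1478
Δ: -9, -119, -427, -1029, -2021
a: 8, -1, -120, -547, -1576

-1576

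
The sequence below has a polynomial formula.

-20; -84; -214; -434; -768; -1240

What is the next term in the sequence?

-1874

-64 , -130 , -220 , -334 , -472
-66 , -90 , -114 , -138
-24 , -24 , -24
Third differences constant at -24.
-138 − 24 = -162;  -472 − 162 = -634;  -1240 − 634 = -1874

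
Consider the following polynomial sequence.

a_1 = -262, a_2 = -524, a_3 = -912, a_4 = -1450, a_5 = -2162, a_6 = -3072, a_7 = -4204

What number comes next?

-5582

-262, -388, -538, -712, -910, -1132
-126, -150, -174, -198, -222
-24, -24, -24, -24
The third differences are constant (-24).
-222 − 24 = -246;  -1132 − 246 = -1378;  -4204 − 1378 = -5582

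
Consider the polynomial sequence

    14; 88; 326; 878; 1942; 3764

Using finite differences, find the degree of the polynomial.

4

D1: 74, 238, 552, 1064, 1822
D2: 164, 314, 512, 758
D3: 150, 198, 246
D4: 48, 48
The fourth differences are constant, so the polynomial has degree 4.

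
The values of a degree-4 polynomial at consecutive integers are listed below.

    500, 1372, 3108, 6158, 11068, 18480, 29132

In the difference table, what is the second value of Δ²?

1314

Δ: 872, 1736, 3050, 4910, 7412, 10652
Δ²: 864, 1314, 1860, 2502, 3240
Δ³: 450, 546, 642, 738
Δ⁴: 96, 96, 96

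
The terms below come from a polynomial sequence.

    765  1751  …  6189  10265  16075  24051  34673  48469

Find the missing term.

3463

Using the last 6 terms:
Δ: 4076  5810  7976  10622  13796
Δ²: 1734  2166  2646  3174
Δ³: 432  480  528
Δ⁴: 48  48
Constant fourth difference = 48.
Extend backward: 432 − 48 = 384;  1734 − 384 = 1350;  4076 − 1350 = 2726;  6189 − 2726 = 3463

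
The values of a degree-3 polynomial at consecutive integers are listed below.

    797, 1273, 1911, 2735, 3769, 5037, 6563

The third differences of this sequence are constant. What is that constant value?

24

Δ: 476, 638, 824, 1034, 1268, 1526
Δ²: 162, 186, 210, 234, 258
Δ³: 24, 24, 24, 24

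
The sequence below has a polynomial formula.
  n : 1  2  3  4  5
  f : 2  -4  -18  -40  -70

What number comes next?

D1: -6, -14, -22, -30
D2: -8, -8, -8
The second differences are constant (-8).
-30 − 8 = -38;  -70 − 38 = -108

-108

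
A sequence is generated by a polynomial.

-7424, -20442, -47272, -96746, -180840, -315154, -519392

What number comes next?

-817842

-13018, -26830, -49474, -84094, -134314, -204238
-13812, -22644, -34620, -50220, -69924
-8832, -11976, -15600, -19704
-3144, -3624, -4104
-480, -480
The fifth differences are constant (-480).
-4104 − 480 = -4584;  -19704 − 4584 = -24288;  -69924 − 24288 = -94212;  -204238 − 94212 = -298450;  -519392 − 298450 = -817842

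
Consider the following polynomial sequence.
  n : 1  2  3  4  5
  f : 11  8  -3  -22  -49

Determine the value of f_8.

-178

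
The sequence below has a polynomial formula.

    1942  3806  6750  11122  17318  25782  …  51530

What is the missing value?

37006

Using the first 6 terms:
D1: 1864, 2944, 4372, 6196, 8464
D2: 1080, 1428, 1824, 2268
D3: 348, 396, 444
D4: 48, 48
Constant fourth difference = 48.
Extend forward: 444 + 48 = 492;  2268 + 492 = 2760;  8464 + 2760 = 11224;  25782 + 11224 = 37006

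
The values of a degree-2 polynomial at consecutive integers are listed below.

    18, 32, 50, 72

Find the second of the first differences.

18

D1: 14, 18, 22
D2: 4, 4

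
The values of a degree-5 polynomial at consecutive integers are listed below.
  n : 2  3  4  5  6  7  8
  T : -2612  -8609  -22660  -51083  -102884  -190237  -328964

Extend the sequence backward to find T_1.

-559

-5997  -14051  -28423  -51801  -87353  -138727
-8054  -14372  -23378  -35552  -51374
-6318  -9006  -12174  -15822
-2688  -3168  -3648
-480  -480
The fifth differences are constant at -480.
Work back: -2688 + 480 = -2208;  -6318 + 2208 = -4110;  -8054 + 4110 = -3944;  -5997 + 3944 = -2053;  -2612 + 2053 = -559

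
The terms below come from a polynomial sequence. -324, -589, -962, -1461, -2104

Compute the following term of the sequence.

-2909

-265 , -373 , -499 , -643
-108 , -126 , -144
-18 , -18
Third differences constant at -18.
-144 − 18 = -162;  -643 − 162 = -805;  -2104 − 805 = -2909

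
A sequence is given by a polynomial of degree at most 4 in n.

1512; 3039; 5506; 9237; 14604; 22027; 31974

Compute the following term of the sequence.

44961

First differences: 1527, 2467, 3731, 5367, 7423, 9947
Second differences: 940, 1264, 1636, 2056, 2524
Third differences: 324, 372, 420, 468
Fourth differences: 48, 48, 48
Constant fourth difference = 48, so extend:
468 + 48 = 516;  2524 + 516 = 3040;  9947 + 3040 = 12987;  31974 + 12987 = 44961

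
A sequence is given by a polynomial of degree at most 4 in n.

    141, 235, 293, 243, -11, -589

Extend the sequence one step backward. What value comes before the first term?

First differences: 94  58  -50  -254  -578
Second differences: -36  -108  -204  -324
Third differences: -72  -96  -120
Fourth differences: -24  -24
The fourth differences are constant at -24.
Work back: -72 + 24 = -48;  -36 + 48 = 12;  94 − 12 = 82;  141 − 82 = 59

59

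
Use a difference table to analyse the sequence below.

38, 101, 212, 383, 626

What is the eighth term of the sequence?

1907

63 , 111 , 171 , 243
48 , 60 , 72
12 , 12
Third differences constant at 12.
72 + 12 = 84;  243 + 84 = 327;  626 + 327 = 953
84 + 12 = 96;  327 + 96 = 423;  953 + 423 = 1376
96 + 12 = 108;  423 + 108 = 531;  1376 + 531 = 1907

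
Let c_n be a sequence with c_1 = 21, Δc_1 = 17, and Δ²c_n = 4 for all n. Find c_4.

Build the table forward from the leading diagonal:
Δ²: 4  4  4  4
Δ: 17  21  25  29
c: 21  38  59  84

84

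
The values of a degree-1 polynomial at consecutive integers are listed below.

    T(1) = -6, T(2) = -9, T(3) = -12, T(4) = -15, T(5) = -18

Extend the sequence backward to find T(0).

Δ: -3, -3, -3, -3
The first differences are constant at -3.
Work back: -6 + 3 = -3

-3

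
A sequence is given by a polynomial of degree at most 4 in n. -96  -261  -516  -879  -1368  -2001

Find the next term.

First differences: -165 , -255 , -363 , -489 , -633
Second differences: -90 , -108 , -126 , -144
Third differences: -18 , -18 , -18
Constant third difference = -18, so extend:
-144 − 18 = -162;  -633 − 162 = -795;  -2001 − 795 = -2796

-2796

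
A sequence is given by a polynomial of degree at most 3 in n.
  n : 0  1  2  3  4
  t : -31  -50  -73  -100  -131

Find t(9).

-346

First differences: -19, -23, -27, -31
Second differences: -4, -4, -4
The second differences are constant (-4).
-31 − 4 = -35;  -131 − 35 = -166
-35 − 4 = -39;  -166 − 39 = -205
-39 − 4 = -43;  -205 − 43 = -248
-43 − 4 = -47;  -248 − 47 = -295
-47 − 4 = -51;  -295 − 51 = -346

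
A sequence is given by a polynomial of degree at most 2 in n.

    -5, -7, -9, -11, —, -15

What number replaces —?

-13

Using the first 4 terms:
First differences: -2, -2, -2
Constant first difference = -2.
Extend forward: -11 − 2 = -13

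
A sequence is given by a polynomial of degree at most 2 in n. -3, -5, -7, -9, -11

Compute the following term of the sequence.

Δ: -2, -2, -2, -2
The first differences are constant (-2).
-11 − 2 = -13

-13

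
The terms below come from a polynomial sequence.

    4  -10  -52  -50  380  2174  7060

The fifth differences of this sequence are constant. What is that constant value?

240

First differences: -14, -42, 2, 430, 1794, 4886
Second differences: -28, 44, 428, 1364, 3092
Third differences: 72, 384, 936, 1728
Fourth differences: 312, 552, 792
Fifth differences: 240, 240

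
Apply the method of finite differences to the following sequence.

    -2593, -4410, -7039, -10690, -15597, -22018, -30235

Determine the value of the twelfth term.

-109810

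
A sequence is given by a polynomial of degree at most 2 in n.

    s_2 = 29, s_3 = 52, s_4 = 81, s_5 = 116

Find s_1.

12

D1: 23  29  35
D2: 6  6
The second differences are constant at 6.
Work back: 23 − 6 = 17;  29 − 17 = 12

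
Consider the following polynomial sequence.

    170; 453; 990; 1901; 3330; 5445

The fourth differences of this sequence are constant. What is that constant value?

D1: 283, 537, 911, 1429, 2115
D2: 254, 374, 518, 686
D3: 120, 144, 168
D4: 24, 24

24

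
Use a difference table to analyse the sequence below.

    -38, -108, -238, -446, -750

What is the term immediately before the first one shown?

-10

Δ: -70, -130, -208, -304
Δ²: -60, -78, -96
Δ³: -18, -18
The third differences are constant at -18.
Work back: -60 + 18 = -42;  -70 + 42 = -28;  -38 + 28 = -10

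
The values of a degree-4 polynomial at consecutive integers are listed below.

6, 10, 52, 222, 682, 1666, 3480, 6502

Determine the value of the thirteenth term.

Δ: 4, 42, 170, 460, 984, 1814, 3022
Δ²: 38, 128, 290, 524, 830, 1208
Δ³: 90, 162, 234, 306, 378
Δ⁴: 72, 72, 72, 72
Fourth differences constant at 72.
378 + 72 = 450;  1208 + 450 = 1658;  3022 + 1658 = 4680;  6502 + 4680 = 11182
450 + 72 = 522;  1658 + 522 = 2180;  4680 + 2180 = 6860;  11182 + 6860 = 18042
522 + 72 = 594;  2180 + 594 = 2774;  6860 + 2774 = 9634;  18042 + 9634 = 27676
594 + 72 = 666;  2774 + 666 = 3440;  9634 + 3440 = 13074;  27676 + 13074 = 40750
666 + 72 = 738;  3440 + 738 = 4178;  13074 + 4178 = 17252;  40750 + 17252 = 58002

58002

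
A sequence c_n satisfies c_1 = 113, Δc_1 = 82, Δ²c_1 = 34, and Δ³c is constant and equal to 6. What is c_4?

Build the table forward from the leading diagonal:
Third differences: 6  6  6  6
Second differences: 34  40  46  52
First differences: 82  116  156  202
c: 113  195  311  467

467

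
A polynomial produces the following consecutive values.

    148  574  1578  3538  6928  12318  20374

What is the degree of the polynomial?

4

426, 1004, 1960, 3390, 5390, 8056
578, 956, 1430, 2000, 2666
378, 474, 570, 666
96, 96, 96
The fourth differences are constant, so the polynomial has degree 4.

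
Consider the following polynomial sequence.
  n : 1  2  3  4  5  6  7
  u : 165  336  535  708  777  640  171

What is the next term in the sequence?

D1: 171, 199, 173, 69, -137, -469
D2: 28, -26, -104, -206, -332
D3: -54, -78, -102, -126
D4: -24, -24, -24
Constant fourth difference = -24, so extend:
-126 − 24 = -150;  -332 − 150 = -482;  -469 − 482 = -951;  171 − 951 = -780

-780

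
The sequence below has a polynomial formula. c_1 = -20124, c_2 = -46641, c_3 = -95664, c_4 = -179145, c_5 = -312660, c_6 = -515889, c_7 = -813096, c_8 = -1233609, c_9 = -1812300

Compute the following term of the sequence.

-2590065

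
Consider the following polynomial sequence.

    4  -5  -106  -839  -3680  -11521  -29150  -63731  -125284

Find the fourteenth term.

D1: -9  -101  -733  -2841  -7841  -17629  -34581  -61553
D2: -92  -632  -2108  -5000  -9788  -16952  -26972
D3: -540  -1476  -2892  -4788  -7164  -10020
D4: -936  -1416  -1896  -2376  -2856
D5: -480  -480  -480  -480
Constant fifth difference = -480, so extend:
-2856 − 480 = -3336;  -10020 − 3336 = -13356;  -26972 − 13356 = -40328;  -61553 − 40328 = -101881;  -125284 − 101881 = -227165
-3336 − 480 = -3816;  -13356 − 3816 = -17172;  -40328 − 17172 = -57500;  -101881 − 57500 = -159381;  -227165 − 159381 = -386546
-3816 − 480 = -4296;  -17172 − 4296 = -21468;  -57500 − 21468 = -78968;  -159381 − 78968 = -238349;  -386546 − 238349 = -624895
-4296 − 480 = -4776;  -21468 − 4776 = -26244;  -78968 − 26244 = -105212;  -238349 − 105212 = -343561;  -624895 − 343561 = -968456
-4776 − 480 = -5256;  -26244 − 5256 = -31500;  -105212 − 31500 = -136712;  -343561 − 136712 = -480273;  -968456 − 480273 = -1448729

-1448729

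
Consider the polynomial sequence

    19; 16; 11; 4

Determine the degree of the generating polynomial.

2

First differences: -3, -5, -7
Second differences: -2, -2
The second differences are constant, so the polynomial has degree 2.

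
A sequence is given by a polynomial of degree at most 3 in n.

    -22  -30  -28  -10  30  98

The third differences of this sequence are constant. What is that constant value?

6

First differences: -8, 2, 18, 40, 68
Second differences: 10, 16, 22, 28
Third differences: 6, 6, 6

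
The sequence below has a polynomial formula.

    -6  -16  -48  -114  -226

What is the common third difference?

-12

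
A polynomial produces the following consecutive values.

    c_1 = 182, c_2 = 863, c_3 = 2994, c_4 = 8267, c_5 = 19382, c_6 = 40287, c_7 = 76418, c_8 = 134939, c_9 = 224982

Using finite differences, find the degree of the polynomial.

681, 2131, 5273, 11115, 20905, 36131, 58521, 90043
1450, 3142, 5842, 9790, 15226, 22390, 31522
1692, 2700, 3948, 5436, 7164, 9132
1008, 1248, 1488, 1728, 1968
240, 240, 240, 240
The fifth differences are constant, so the polynomial has degree 5.

5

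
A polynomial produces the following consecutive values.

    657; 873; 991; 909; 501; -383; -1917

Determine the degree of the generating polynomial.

Δ: 216, 118, -82, -408, -884, -1534
Δ²: -98, -200, -326, -476, -650
Δ³: -102, -126, -150, -174
Δ⁴: -24, -24, -24
The fourth differences are constant, so the polynomial has degree 4.

4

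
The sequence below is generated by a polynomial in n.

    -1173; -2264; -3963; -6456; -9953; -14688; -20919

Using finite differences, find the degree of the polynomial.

-1091, -1699, -2493, -3497, -4735, -6231
-608, -794, -1004, -1238, -1496
-186, -210, -234, -258
-24, -24, -24
The fourth differences are constant, so the polynomial has degree 4.

4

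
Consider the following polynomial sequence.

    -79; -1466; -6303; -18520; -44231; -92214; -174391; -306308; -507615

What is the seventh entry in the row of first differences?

-131917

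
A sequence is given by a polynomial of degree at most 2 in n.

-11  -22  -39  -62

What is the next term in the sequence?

-91

-11 , -17 , -23
-6 , -6
The second differences are constant (-6).
-23 − 6 = -29;  -62 − 29 = -91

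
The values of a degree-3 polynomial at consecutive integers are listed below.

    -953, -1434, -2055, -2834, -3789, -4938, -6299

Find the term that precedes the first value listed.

-594

Δ: -481  -621  -779  -955  -1149  -1361
Δ²: -140  -158  -176  -194  -212
Δ³: -18  -18  -18  -18
The third differences are constant at -18.
Work back: -140 + 18 = -122;  -481 + 122 = -359;  -953 + 359 = -594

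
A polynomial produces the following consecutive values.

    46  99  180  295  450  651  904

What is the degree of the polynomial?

First differences: 53, 81, 115, 155, 201, 253
Second differences: 28, 34, 40, 46, 52
Third differences: 6, 6, 6, 6
The third differences are constant, so the polynomial has degree 3.

3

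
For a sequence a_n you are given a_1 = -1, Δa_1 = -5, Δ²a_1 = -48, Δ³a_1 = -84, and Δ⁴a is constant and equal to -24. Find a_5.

Build the table forward from the leading diagonal:
Fourth differences: -24, -24, -24, -24, -24
Third differences: -84, -108, -132, -156, -180
Second differences: -48, -132, -240, -372, -528
First differences: -5, -53, -185, -425, -797
a: -1, -6, -59, -244, -669

-669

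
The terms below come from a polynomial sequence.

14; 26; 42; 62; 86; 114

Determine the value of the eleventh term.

First differences: 12, 16, 20, 24, 28
Second differences: 4, 4, 4, 4
Constant second difference = 4, so extend:
28 + 4 = 32;  114 + 32 = 146
32 + 4 = 36;  146 + 36 = 182
36 + 4 = 40;  182 + 40 = 222
40 + 4 = 44;  222 + 44 = 266
44 + 4 = 48;  266 + 48 = 314

314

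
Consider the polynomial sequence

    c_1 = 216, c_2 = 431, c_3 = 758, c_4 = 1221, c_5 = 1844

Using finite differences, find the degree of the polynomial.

Δ: 215, 327, 463, 623
Δ²: 112, 136, 160
Δ³: 24, 24
The third differences are constant, so the polynomial has degree 3.

3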